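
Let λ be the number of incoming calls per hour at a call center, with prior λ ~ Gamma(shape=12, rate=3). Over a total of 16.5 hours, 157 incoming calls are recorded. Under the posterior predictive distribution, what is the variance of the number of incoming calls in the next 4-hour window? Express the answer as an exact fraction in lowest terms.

Total count 157 over total exposure 16.5 hours.
Gamma(α, β) with Poisson data over total exposure Σt gives posterior Gamma(α+Σx, β+Σt) = Gamma(169, 39/2).
The posterior predictive for a window of length T is Negative Binomial with variance T·α'·(β'+T)/β'² = 4·169·(47/2)/(1521/4) = 376/9.

376/9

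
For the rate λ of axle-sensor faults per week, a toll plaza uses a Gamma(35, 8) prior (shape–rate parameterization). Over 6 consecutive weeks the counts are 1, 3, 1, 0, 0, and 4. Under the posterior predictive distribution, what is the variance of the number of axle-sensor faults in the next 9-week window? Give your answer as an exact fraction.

Total count: 1 + 3 + 1 + 0 + 0 + 4 = 9.
Total exposure: 6 weeks.
The Gamma prior is conjugate for the Poisson rate, so λ | data ~ Gamma(35+9, 8+6) = Gamma(44, 14).
The posterior predictive for a window of length T is Negative Binomial with variance T·α'·(β'+T)/β'² = 9·44·23/196 = 2277/49.

2277/49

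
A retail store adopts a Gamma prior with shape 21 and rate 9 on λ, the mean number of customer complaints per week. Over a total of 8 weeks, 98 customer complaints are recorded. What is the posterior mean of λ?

7

Total count 98 over total exposure 8 weeks.
By Gamma–Poisson conjugacy, the posterior is Gamma(α + Σx, β + Σt) = Gamma(21 + 98, 9 + 8) = Gamma(119, 17).
Posterior mean = α'/β' = 119/17 = 7.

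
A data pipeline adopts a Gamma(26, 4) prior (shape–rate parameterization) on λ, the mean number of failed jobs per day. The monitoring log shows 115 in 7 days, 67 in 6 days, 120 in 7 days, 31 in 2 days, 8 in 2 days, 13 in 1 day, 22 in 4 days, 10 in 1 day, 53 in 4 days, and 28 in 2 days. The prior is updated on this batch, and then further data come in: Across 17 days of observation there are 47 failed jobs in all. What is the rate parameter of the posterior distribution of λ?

57

Total count: 115 + 67 + 120 + 31 + 8 + 13 + 22 + 10 + 53 + 28 = 467.
Total exposure: 7 + 6 + 7 + 2 + 2 + 1 + 4 + 1 + 4 + 2 = 36 days.
After the first batch: Gamma(26 + 467, 4 + 36) = Gamma(493, 40).
Total count 47 over total exposure 17 days.
After the second batch: Gamma(493 + 47, 40 + 17) = Gamma(540, 57).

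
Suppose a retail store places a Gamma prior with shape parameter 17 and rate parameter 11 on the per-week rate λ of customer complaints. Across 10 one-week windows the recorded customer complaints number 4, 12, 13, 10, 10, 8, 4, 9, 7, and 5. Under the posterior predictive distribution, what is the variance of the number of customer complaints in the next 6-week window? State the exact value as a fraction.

Total count: 4 + 12 + 13 + 10 + 10 + 8 + 4 + 9 + 7 + 5 = 82.
Total exposure: 10 weeks.
By Gamma–Poisson conjugacy, the posterior is Gamma(α + Σx, β + Σt) = Gamma(17 + 82, 11 + 10) = Gamma(99, 21).
The posterior predictive for a window of length T is Negative Binomial with variance T·α'·(β'+T)/β'² = 6·99·27/441 = 1782/49.

1782/49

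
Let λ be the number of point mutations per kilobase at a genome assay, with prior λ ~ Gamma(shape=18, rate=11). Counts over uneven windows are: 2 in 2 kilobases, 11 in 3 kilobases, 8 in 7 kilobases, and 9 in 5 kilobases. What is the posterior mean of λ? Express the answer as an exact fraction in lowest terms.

12/7

Total count: 2 + 11 + 8 + 9 = 30.
Total exposure: 2 + 3 + 7 + 5 = 17 kilobases.
Posterior: α' = 18 + 30 = 48, β' = 11 + 17 = 28.
Posterior mean = α'/β' = 48/28 = 12/7.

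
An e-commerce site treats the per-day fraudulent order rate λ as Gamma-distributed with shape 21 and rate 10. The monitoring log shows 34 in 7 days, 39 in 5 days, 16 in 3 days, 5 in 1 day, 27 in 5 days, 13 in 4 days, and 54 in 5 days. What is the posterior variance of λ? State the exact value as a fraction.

209/1600

Total count: 34 + 39 + 16 + 5 + 27 + 13 + 54 = 188.
Total exposure: 7 + 5 + 3 + 1 + 5 + 4 + 5 = 30 days.
Gamma(α, β) with Poisson data over total exposure Σt gives posterior Gamma(α+Σx, β+Σt) = Gamma(209, 40).
Posterior variance = α'/β'² = 209/1600.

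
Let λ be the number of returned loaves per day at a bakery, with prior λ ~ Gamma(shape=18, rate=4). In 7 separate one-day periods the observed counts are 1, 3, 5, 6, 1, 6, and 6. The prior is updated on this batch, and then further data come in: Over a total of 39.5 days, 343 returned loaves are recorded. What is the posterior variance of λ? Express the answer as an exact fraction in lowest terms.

Total count: 1 + 3 + 5 + 6 + 1 + 6 + 6 = 28.
Total exposure: 7 days.
After the first batch: Gamma(18 + 28, 4 + 7) = Gamma(46, 11).
Total count 343 over total exposure 39.5 days.
After the second batch: Gamma(46 + 343, 11 + 39.5) = Gamma(389, 101/2).
Posterior variance = α'/β'² = 389/(10201/4) = 1556/10201.

1556/10201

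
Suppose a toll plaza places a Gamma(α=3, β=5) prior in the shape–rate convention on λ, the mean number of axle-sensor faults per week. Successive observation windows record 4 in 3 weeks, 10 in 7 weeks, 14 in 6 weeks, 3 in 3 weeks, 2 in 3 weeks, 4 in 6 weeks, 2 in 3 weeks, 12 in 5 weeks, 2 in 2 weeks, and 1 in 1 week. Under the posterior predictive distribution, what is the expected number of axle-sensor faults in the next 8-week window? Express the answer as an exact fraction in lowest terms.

Total count: 4 + 10 + 14 + 3 + 2 + 4 + 2 + 12 + 2 + 1 = 54.
Total exposure: 3 + 7 + 6 + 3 + 3 + 6 + 3 + 5 + 2 + 1 = 39 weeks.
Posterior: α' = 3 + 54 = 57, β' = 5 + 39 = 44.
Predictive mean over an 8-week window = T·E[λ|data] = 8·57/44 = 114/11.

114/11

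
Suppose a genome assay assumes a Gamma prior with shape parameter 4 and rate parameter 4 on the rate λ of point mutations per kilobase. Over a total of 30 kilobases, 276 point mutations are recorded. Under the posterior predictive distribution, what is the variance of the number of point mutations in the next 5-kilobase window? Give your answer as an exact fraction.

Total count 276 over total exposure 30 kilobases.
Gamma(α, β) with Poisson data over total exposure Σt gives posterior Gamma(α+Σx, β+Σt) = Gamma(280, 34).
The posterior predictive for a window of length T is Negative Binomial with variance T·α'·(β'+T)/β'² = 5·280·39/1156 = 13650/289.

13650/289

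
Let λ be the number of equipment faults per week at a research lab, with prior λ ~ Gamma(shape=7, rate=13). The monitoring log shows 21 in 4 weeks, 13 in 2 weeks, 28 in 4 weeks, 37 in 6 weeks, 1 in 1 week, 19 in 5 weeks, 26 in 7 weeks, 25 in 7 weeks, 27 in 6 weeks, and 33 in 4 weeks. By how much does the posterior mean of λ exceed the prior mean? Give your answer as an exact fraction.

Total count: 21 + 13 + 28 + 37 + 1 + 19 + 26 + 25 + 27 + 33 = 230.
Total exposure: 4 + 2 + 4 + 6 + 1 + 5 + 7 + 7 + 6 + 4 = 46 weeks.
By Gamma–Poisson conjugacy, the posterior is Gamma(α + Σx, β + Σt) = Gamma(7 + 230, 13 + 46) = Gamma(237, 59).
Posterior mean = 237/59 = 237/59; prior mean = 7/13 = 7/13. Difference = 237/59 − 7/13 = 2668/767.

2668/767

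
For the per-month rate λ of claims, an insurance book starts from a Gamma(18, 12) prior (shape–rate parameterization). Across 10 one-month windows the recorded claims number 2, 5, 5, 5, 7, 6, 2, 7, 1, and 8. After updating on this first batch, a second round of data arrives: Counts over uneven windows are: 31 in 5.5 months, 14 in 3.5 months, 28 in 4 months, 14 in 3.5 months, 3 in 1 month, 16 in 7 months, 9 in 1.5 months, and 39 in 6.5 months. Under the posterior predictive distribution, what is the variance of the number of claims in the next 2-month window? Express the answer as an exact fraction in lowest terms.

Total count: 2 + 5 + 5 + 5 + 7 + 6 + 2 + 7 + 1 + 8 = 48.
Total exposure: 10 months.
After the first batch: Gamma(18 + 48, 12 + 10) = Gamma(66, 22).
Total count: 31 + 14 + 28 + 14 + 3 + 16 + 9 + 39 = 154.
Total exposure: 5.5 + 3.5 + 4 + 3.5 + 1 + 7 + 1.5 + 6.5 = 32.5 months.
After the second batch: Gamma(66 + 154, 22 + 32.5) = Gamma(220, 109/2).
The posterior predictive for a window of length T is Negative Binomial with variance T·α'·(β'+T)/β'² = 2·220·(113/2)/(11881/4) = 99440/11881.

99440/11881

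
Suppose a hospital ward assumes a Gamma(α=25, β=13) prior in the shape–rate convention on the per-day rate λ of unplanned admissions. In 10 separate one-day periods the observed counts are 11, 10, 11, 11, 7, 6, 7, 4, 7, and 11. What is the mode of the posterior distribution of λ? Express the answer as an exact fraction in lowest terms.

109/23

Total count: 11 + 10 + 11 + 11 + 7 + 6 + 7 + 4 + 7 + 11 = 85.
Total exposure: 10 days.
Gamma(α, β) with Poisson data over total exposure Σt gives posterior Gamma(α+Σx, β+Σt) = Gamma(110, 23).
Posterior mode = (α'−1)/β' = 109/23.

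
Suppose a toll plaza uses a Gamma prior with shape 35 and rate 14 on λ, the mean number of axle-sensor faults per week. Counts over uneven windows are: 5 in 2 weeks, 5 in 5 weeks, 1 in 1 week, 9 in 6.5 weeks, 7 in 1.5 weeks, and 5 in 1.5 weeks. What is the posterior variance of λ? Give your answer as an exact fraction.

268/3969

Total count: 5 + 5 + 1 + 9 + 7 + 5 = 32.
Total exposure: 2 + 5 + 1 + 6.5 + 1.5 + 1.5 = 17.5 weeks.
The Gamma prior is conjugate for the Poisson rate, so λ | data ~ Gamma(35+32, 14+17.5) = Gamma(67, 63/2).
Posterior variance = α'/β'² = 67/(3969/4) = 268/3969.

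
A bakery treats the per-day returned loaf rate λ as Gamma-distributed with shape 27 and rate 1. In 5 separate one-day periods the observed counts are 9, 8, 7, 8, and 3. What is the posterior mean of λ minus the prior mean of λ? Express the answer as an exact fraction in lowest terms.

Total count: 9 + 8 + 7 + 8 + 3 = 35.
Total exposure: 5 days.
By Gamma–Poisson conjugacy, the posterior is Gamma(α + Σx, β + Σt) = Gamma(27 + 35, 1 + 5) = Gamma(62, 6).
Posterior mean = 62/6 = 31/3; prior mean = 27/1 = 27. Difference = 31/3 − 27 = -50/3.

-50/3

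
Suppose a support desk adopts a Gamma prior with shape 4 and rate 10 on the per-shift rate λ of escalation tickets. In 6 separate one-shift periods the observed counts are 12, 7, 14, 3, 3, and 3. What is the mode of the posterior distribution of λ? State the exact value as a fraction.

45/16

Total count: 12 + 7 + 14 + 3 + 3 + 3 = 42.
Total exposure: 6 shifts.
The Gamma prior is conjugate for the Poisson rate, so λ | data ~ Gamma(4+42, 10+6) = Gamma(46, 16).
Posterior mode = (α'−1)/β' = 45/16.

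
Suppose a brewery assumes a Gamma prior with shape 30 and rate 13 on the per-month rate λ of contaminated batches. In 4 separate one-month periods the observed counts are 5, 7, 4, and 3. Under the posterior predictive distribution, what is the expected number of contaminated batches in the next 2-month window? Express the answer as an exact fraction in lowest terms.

98/17

Total count: 5 + 7 + 4 + 3 = 19.
Total exposure: 4 months.
The Gamma prior is conjugate for the Poisson rate, so λ | data ~ Gamma(30+19, 13+4) = Gamma(49, 17).
Predictive mean over a 2-month window = T·E[λ|data] = 2·49/17 = 98/17.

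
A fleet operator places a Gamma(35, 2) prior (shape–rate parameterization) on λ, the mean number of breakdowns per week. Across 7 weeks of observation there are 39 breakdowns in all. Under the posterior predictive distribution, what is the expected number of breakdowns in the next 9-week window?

74

Total count 39 over total exposure 7 weeks.
Posterior: α' = 35 + 39 = 74, β' = 2 + 7 = 9.
Predictive mean over a 9-week window = T·E[λ|data] = 9·74/9 = 74.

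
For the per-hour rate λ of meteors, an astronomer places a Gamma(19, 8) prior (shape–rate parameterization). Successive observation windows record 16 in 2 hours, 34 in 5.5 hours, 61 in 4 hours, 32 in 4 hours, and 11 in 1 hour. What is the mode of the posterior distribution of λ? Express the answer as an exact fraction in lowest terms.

Total count: 16 + 34 + 61 + 32 + 11 = 154.
Total exposure: 2 + 5.5 + 4 + 4 + 1 = 16.5 hours.
Posterior: α' = 19 + 154 = 173, β' = 8 + 16.5 = 49/2.
Posterior mode = (α'−1)/β' = 172/(49/2) = 344/49.

344/49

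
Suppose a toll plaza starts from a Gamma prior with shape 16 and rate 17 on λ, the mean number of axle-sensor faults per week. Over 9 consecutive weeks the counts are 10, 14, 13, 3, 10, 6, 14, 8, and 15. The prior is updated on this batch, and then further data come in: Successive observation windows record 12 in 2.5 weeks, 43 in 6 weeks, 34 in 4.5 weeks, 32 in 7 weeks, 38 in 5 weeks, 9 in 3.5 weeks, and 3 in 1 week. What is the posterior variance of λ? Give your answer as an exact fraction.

Total count: 10 + 14 + 13 + 3 + 10 + 6 + 14 + 8 + 15 = 93.
Total exposure: 9 weeks.
After the first batch: Gamma(16 + 93, 17 + 9) = Gamma(109, 26).
Total count: 12 + 43 + 34 + 32 + 38 + 9 + 3 = 171.
Total exposure: 2.5 + 6 + 4.5 + 7 + 5 + 3.5 + 1 = 29.5 weeks.
After the second batch: Gamma(109 + 171, 26 + 29.5) = Gamma(280, 111/2).
Posterior variance = α'/β'² = 280/(12321/4) = 1120/12321.

1120/12321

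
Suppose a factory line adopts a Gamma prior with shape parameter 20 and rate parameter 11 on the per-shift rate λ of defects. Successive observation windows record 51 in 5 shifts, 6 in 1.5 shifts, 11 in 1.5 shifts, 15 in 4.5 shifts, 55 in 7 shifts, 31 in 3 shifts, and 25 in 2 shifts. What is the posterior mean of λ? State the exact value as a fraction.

428/71

Total count: 51 + 6 + 11 + 15 + 55 + 31 + 25 = 194.
Total exposure: 5 + 1.5 + 1.5 + 4.5 + 7 + 3 + 2 = 24.5 shifts.
Gamma(α, β) with Poisson data over total exposure Σt gives posterior Gamma(α+Σx, β+Σt) = Gamma(214, 71/2).
Posterior mean = α'/β' = 214/(71/2) = 428/71.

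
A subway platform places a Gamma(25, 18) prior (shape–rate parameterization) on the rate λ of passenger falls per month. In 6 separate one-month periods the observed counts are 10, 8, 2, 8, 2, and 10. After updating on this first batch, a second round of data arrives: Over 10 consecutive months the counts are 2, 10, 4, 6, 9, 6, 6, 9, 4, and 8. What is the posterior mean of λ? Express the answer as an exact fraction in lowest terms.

129/34

Total count: 10 + 8 + 2 + 8 + 2 + 10 = 40.
Total exposure: 6 months.
After the first batch: Gamma(25 + 40, 18 + 6) = Gamma(65, 24).
Total count: 2 + 10 + 4 + 6 + 9 + 6 + 6 + 9 + 4 + 8 = 64.
Total exposure: 10 months.
After the second batch: Gamma(65 + 64, 24 + 10) = Gamma(129, 34).
Posterior mean = α'/β' = 129/34.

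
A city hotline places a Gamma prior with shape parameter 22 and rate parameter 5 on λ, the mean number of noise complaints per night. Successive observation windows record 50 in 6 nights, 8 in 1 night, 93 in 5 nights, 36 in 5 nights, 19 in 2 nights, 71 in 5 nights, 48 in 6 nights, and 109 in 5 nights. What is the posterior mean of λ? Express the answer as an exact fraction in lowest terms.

Total count: 50 + 8 + 93 + 36 + 19 + 71 + 48 + 109 = 434.
Total exposure: 6 + 1 + 5 + 5 + 2 + 5 + 6 + 5 = 35 nights.
By Gamma–Poisson conjugacy, the posterior is Gamma(α + Σx, β + Σt) = Gamma(22 + 434, 5 + 35) = Gamma(456, 40).
Posterior mean = α'/β' = 456/40 = 57/5.

57/5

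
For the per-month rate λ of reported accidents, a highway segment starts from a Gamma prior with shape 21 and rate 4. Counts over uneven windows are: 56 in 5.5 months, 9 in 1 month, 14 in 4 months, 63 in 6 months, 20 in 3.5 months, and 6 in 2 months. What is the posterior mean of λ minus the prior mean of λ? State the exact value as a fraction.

105/52

Total count: 56 + 9 + 14 + 63 + 20 + 6 = 168.
Total exposure: 5.5 + 1 + 4 + 6 + 3.5 + 2 = 22 months.
Conjugate update: add total count to the shape and total exposure to the rate, giving Gamma(189, 26).
Posterior mean = 189/26 = 189/26; prior mean = 21/4 = 21/4. Difference = 189/26 − 21/4 = 105/52.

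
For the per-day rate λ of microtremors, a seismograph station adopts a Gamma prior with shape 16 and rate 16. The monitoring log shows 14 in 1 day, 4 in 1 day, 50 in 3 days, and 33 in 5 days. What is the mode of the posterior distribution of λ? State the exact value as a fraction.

58/13

Total count: 14 + 4 + 50 + 33 = 101.
Total exposure: 1 + 1 + 3 + 5 = 10 days.
The Gamma prior is conjugate for the Poisson rate, so λ | data ~ Gamma(16+101, 16+10) = Gamma(117, 26).
Posterior mode = (α'−1)/β' = 116/26 = 58/13.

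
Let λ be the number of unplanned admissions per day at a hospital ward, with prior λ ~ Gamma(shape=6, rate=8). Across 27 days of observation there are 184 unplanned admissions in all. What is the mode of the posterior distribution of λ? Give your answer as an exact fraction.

27/5

Total count 184 over total exposure 27 days.
Posterior: α' = 6 + 184 = 190, β' = 8 + 27 = 35.
Posterior mode = (α'−1)/β' = 189/35 = 27/5.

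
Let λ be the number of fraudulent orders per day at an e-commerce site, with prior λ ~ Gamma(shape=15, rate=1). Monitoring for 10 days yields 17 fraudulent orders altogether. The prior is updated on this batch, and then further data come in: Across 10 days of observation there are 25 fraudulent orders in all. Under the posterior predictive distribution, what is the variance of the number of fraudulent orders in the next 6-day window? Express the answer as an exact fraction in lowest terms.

1026/49

Total count 17 over total exposure 10 days.
After the first batch: Gamma(15 + 17, 1 + 10) = Gamma(32, 11).
Total count 25 over total exposure 10 days.
After the second batch: Gamma(32 + 25, 11 + 10) = Gamma(57, 21).
The posterior predictive for a window of length T is Negative Binomial with variance T·α'·(β'+T)/β'² = 6·57·27/441 = 1026/49.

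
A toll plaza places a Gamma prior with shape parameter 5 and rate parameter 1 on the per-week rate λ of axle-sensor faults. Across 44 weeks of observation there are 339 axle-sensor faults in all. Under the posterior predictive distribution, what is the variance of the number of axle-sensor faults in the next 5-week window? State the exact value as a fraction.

Total count 339 over total exposure 44 weeks.
By Gamma–Poisson conjugacy, the posterior is Gamma(α + Σx, β + Σt) = Gamma(5 + 339, 1 + 44) = Gamma(344, 45).
The posterior predictive for a window of length T is Negative Binomial with variance T·α'·(β'+T)/β'² = 5·344·50/2025 = 3440/81.

3440/81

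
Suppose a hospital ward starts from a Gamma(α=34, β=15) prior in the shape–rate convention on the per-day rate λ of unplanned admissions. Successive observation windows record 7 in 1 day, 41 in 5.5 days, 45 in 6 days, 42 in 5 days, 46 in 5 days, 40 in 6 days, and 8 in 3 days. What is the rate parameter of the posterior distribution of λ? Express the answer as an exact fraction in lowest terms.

93/2

Total count: 7 + 41 + 45 + 42 + 46 + 40 + 8 = 229.
Total exposure: 1 + 5.5 + 6 + 5 + 5 + 6 + 3 = 31.5 days.
By Gamma–Poisson conjugacy, the posterior is Gamma(α + Σx, β + Σt) = Gamma(34 + 229, 15 + 31.5) = Gamma(263, 93/2).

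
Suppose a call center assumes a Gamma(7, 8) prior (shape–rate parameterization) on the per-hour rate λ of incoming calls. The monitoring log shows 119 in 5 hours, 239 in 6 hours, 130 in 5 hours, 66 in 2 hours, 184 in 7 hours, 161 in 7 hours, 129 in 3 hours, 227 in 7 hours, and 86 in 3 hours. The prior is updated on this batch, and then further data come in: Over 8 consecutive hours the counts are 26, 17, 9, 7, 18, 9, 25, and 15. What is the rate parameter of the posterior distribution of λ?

Total count: 119 + 239 + 130 + 66 + 184 + 161 + 129 + 227 + 86 = 1341.
Total exposure: 5 + 6 + 5 + 2 + 7 + 7 + 3 + 7 + 3 = 45 hours.
After the first batch: Gamma(7 + 1341, 8 + 45) = Gamma(1348, 53).
Total count: 26 + 17 + 9 + 7 + 18 + 9 + 25 + 15 = 126.
Total exposure: 8 hours.
After the second batch: Gamma(1348 + 126, 53 + 8) = Gamma(1474, 61).

61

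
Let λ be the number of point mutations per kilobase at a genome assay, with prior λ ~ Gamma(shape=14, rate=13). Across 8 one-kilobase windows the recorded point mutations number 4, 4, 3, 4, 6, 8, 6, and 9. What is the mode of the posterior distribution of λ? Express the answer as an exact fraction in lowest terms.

Total count: 4 + 4 + 3 + 4 + 6 + 8 + 6 + 9 = 44.
Total exposure: 8 kilobases.
Posterior: α' = 14 + 44 = 58, β' = 13 + 8 = 21.
Posterior mode = (α'−1)/β' = 57/21 = 19/7.

19/7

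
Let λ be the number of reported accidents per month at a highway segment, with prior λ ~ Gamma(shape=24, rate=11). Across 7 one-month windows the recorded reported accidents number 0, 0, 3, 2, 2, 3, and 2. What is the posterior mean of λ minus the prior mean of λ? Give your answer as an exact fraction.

Total count: 0 + 0 + 3 + 2 + 2 + 3 + 2 = 12.
Total exposure: 7 months.
Gamma(α, β) with Poisson data over total exposure Σt gives posterior Gamma(α+Σx, β+Σt) = Gamma(36, 18).
Posterior mean = 36/18 = 2; prior mean = 24/11 = 24/11. Difference = 2 − 24/11 = -2/11.

-2/11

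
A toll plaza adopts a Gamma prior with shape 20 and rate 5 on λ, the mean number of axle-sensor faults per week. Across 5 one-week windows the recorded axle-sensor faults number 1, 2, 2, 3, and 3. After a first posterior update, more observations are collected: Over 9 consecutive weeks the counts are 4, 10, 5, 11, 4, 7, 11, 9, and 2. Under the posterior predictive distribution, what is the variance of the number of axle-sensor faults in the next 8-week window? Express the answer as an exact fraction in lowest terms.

20304/361

Total count: 1 + 2 + 2 + 3 + 3 = 11.
Total exposure: 5 weeks.
After the first batch: Gamma(20 + 11, 5 + 5) = Gamma(31, 10).
Total count: 4 + 10 + 5 + 11 + 4 + 7 + 11 + 9 + 2 = 63.
Total exposure: 9 weeks.
After the second batch: Gamma(31 + 63, 10 + 9) = Gamma(94, 19).
The posterior predictive for a window of length T is Negative Binomial with variance T·α'·(β'+T)/β'² = 8·94·27/361 = 20304/361.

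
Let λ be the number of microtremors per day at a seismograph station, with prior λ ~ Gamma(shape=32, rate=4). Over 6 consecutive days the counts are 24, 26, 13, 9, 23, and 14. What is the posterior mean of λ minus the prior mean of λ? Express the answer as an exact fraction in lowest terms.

61/10

Total count: 24 + 26 + 13 + 9 + 23 + 14 = 109.
Total exposure: 6 days.
Gamma(α, β) with Poisson data over total exposure Σt gives posterior Gamma(α+Σx, β+Σt) = Gamma(141, 10).
Posterior mean = 141/10 = 141/10; prior mean = 32/4 = 8. Difference = 141/10 − 8 = 61/10.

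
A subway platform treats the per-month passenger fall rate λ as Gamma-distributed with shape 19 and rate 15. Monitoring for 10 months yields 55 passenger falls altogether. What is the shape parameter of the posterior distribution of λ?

Total count 55 over total exposure 10 months.
By Gamma–Poisson conjugacy, the posterior is Gamma(α + Σx, β + Σt) = Gamma(19 + 55, 15 + 10) = Gamma(74, 25).

74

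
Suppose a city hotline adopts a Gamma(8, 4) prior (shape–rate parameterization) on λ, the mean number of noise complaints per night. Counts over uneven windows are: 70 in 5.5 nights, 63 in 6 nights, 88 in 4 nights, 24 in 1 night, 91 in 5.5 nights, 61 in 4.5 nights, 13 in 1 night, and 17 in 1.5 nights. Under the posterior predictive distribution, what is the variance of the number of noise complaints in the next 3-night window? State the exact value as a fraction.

5220/121

Total count: 70 + 63 + 88 + 24 + 91 + 61 + 13 + 17 = 427.
Total exposure: 5.5 + 6 + 4 + 1 + 5.5 + 4.5 + 1 + 1.5 = 29 nights.
Conjugate update: add total count to the shape and total exposure to the rate, giving Gamma(435, 33).
The posterior predictive for a window of length T is Negative Binomial with variance T·α'·(β'+T)/β'² = 3·435·36/1089 = 5220/121.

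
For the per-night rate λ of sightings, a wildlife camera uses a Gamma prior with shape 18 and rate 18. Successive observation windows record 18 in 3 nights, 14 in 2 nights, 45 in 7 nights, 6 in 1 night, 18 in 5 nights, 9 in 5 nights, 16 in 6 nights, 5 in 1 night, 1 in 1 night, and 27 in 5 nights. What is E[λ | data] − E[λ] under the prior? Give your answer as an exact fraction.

Total count: 18 + 14 + 45 + 6 + 18 + 9 + 16 + 5 + 1 + 27 = 159.
Total exposure: 3 + 2 + 7 + 1 + 5 + 5 + 6 + 1 + 1 + 5 = 36 nights.
Conjugate update: add total count to the shape and total exposure to the rate, giving Gamma(177, 54).
Posterior mean = 177/54 = 59/18; prior mean = 18/18 = 1. Difference = 59/18 − 1 = 41/18.

41/18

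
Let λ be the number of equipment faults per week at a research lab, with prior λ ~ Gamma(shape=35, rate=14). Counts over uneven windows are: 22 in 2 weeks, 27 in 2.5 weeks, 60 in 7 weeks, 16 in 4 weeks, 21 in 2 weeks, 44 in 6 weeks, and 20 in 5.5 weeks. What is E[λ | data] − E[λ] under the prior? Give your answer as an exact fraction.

Total count: 22 + 27 + 60 + 16 + 21 + 44 + 20 = 210.
Total exposure: 2 + 2.5 + 7 + 4 + 2 + 6 + 5.5 = 29 weeks.
Posterior: α' = 35 + 210 = 245, β' = 14 + 29 = 43.
Posterior mean = 245/43 = 245/43; prior mean = 35/14 = 5/2. Difference = 245/43 − 5/2 = 275/86.

275/86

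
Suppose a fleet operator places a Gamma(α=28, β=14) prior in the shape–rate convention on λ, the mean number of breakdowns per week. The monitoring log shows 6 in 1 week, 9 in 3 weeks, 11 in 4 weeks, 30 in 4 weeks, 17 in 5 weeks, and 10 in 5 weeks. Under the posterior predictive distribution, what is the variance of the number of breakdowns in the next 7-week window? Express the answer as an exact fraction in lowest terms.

11137/432

Total count: 6 + 9 + 11 + 30 + 17 + 10 = 83.
Total exposure: 1 + 3 + 4 + 4 + 5 + 5 = 22 weeks.
Conjugate update: add total count to the shape and total exposure to the rate, giving Gamma(111, 36).
The posterior predictive for a window of length T is Negative Binomial with variance T·α'·(β'+T)/β'² = 7·111·43/1296 = 11137/432.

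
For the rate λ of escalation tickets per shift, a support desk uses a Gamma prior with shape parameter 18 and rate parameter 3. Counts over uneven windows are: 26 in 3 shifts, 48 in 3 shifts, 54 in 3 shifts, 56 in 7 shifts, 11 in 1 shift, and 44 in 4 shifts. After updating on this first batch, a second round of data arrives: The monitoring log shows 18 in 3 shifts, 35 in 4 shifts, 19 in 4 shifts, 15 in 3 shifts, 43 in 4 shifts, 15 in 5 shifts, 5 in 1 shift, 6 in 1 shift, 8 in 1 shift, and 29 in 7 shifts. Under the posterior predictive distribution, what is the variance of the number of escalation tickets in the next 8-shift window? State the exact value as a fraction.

Total count: 26 + 48 + 54 + 56 + 11 + 44 = 239.
Total exposure: 3 + 3 + 3 + 7 + 1 + 4 = 21 shifts.
After the first batch: Gamma(18 + 239, 3 + 21) = Gamma(257, 24).
Total count: 18 + 35 + 19 + 15 + 43 + 15 + 5 + 6 + 8 + 29 = 193.
Total exposure: 3 + 4 + 4 + 3 + 4 + 5 + 1 + 1 + 1 + 7 = 33 shifts.
After the second batch: Gamma(257 + 193, 24 + 33) = Gamma(450, 57).
The posterior predictive for a window of length T is Negative Binomial with variance T·α'·(β'+T)/β'² = 8·450·65/3249 = 26000/361.

26000/361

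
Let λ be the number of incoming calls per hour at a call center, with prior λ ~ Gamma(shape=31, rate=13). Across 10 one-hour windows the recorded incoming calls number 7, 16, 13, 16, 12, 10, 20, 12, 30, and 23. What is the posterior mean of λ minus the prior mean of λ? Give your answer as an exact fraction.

Total count: 7 + 16 + 13 + 16 + 12 + 10 + 20 + 12 + 30 + 23 = 159.
Total exposure: 10 hours.
Conjugate update: add total count to the shape and total exposure to the rate, giving Gamma(190, 23).
Posterior mean = 190/23 = 190/23; prior mean = 31/13 = 31/13. Difference = 190/23 − 31/13 = 1757/299.

1757/299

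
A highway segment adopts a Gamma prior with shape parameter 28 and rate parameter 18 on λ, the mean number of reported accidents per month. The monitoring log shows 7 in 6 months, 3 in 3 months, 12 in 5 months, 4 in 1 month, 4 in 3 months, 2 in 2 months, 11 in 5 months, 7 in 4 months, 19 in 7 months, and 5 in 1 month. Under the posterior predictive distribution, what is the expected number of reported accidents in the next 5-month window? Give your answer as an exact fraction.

102/11

Total count: 7 + 3 + 12 + 4 + 4 + 2 + 11 + 7 + 19 + 5 = 74.
Total exposure: 6 + 3 + 5 + 1 + 3 + 2 + 5 + 4 + 7 + 1 = 37 months.
The Gamma prior is conjugate for the Poisson rate, so λ | data ~ Gamma(28+74, 18+37) = Gamma(102, 55).
Predictive mean over a 5-month window = T·E[λ|data] = 5·102/55 = 102/11.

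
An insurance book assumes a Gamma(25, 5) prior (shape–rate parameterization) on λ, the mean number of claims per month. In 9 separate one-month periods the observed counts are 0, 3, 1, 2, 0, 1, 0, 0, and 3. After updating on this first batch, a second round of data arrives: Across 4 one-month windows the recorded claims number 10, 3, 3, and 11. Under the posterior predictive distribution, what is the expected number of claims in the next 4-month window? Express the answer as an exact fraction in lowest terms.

124/9

Total count: 0 + 3 + 1 + 2 + 0 + 1 + 0 + 0 + 3 = 10.
Total exposure: 9 months.
After the first batch: Gamma(25 + 10, 5 + 9) = Gamma(35, 14).
Total count: 10 + 3 + 3 + 11 = 27.
Total exposure: 4 months.
After the second batch: Gamma(35 + 27, 14 + 4) = Gamma(62, 18).
Predictive mean over a 4-month window = T·E[λ|data] = 4·62/18 = 124/9.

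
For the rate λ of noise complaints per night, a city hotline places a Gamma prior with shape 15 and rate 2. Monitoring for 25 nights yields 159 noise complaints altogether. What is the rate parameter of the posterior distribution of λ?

Total count 159 over total exposure 25 nights.
By Gamma–Poisson conjugacy, the posterior is Gamma(α + Σx, β + Σt) = Gamma(15 + 159, 2 + 25) = Gamma(174, 27).

27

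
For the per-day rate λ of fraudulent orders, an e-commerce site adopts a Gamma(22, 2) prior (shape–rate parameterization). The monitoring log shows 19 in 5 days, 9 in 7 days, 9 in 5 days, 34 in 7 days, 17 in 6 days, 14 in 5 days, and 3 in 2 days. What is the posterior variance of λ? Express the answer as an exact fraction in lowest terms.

127/1521

Total count: 19 + 9 + 9 + 34 + 17 + 14 + 3 = 105.
Total exposure: 5 + 7 + 5 + 7 + 6 + 5 + 2 = 37 days.
Conjugate update: add total count to the shape and total exposure to the rate, giving Gamma(127, 39).
Posterior variance = α'/β'² = 127/1521.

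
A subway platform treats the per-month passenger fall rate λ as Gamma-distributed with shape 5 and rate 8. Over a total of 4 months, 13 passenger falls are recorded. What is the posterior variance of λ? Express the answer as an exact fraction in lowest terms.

1/8

Total count 13 over total exposure 4 months.
Posterior: α' = 5 + 13 = 18, β' = 8 + 4 = 12.
Posterior variance = α'/β'² = 18/144 = 1/8.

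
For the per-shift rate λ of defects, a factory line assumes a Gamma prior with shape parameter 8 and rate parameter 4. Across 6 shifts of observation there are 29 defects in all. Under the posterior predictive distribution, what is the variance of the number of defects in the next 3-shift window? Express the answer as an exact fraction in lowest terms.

1443/100

Total count 29 over total exposure 6 shifts.
By Gamma–Poisson conjugacy, the posterior is Gamma(α + Σx, β + Σt) = Gamma(8 + 29, 4 + 6) = Gamma(37, 10).
The posterior predictive for a window of length T is Negative Binomial with variance T·α'·(β'+T)/β'² = 3·37·13/100 = 1443/100.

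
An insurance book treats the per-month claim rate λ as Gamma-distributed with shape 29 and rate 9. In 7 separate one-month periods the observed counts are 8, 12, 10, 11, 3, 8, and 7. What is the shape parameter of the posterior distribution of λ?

88

Total count: 8 + 12 + 10 + 11 + 3 + 8 + 7 = 59.
Total exposure: 7 months.
By Gamma–Poisson conjugacy, the posterior is Gamma(α + Σx, β + Σt) = Gamma(29 + 59, 9 + 7) = Gamma(88, 16).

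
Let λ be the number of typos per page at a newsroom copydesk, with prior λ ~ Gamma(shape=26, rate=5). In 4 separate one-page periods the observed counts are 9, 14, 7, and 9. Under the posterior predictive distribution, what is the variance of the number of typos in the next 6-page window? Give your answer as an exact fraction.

650/9

Total count: 9 + 14 + 7 + 9 = 39.
Total exposure: 4 pages.
Posterior: α' = 26 + 39 = 65, β' = 5 + 4 = 9.
The posterior predictive for a window of length T is Negative Binomial with variance T·α'·(β'+T)/β'² = 6·65·15/81 = 650/9.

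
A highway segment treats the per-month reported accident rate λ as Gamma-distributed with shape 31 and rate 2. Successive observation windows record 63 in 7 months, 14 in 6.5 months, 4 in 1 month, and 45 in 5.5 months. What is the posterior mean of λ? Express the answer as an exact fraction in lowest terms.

157/22

Total count: 63 + 14 + 4 + 45 = 126.
Total exposure: 7 + 6.5 + 1 + 5.5 = 20 months.
The Gamma prior is conjugate for the Poisson rate, so λ | data ~ Gamma(31+126, 2+20) = Gamma(157, 22).
Posterior mean = α'/β' = 157/22.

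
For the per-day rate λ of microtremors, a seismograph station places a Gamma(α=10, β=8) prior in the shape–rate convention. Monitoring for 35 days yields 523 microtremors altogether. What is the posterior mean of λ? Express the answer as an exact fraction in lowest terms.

Total count 523 over total exposure 35 days.
Conjugate update: add total count to the shape and total exposure to the rate, giving Gamma(533, 43).
Posterior mean = α'/β' = 533/43.

533/43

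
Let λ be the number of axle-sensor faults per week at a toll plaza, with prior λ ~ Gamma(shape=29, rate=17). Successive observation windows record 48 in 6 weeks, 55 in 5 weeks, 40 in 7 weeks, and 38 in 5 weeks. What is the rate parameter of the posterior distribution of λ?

40

Total count: 48 + 55 + 40 + 38 = 181.
Total exposure: 6 + 5 + 7 + 5 = 23 weeks.
Posterior: α' = 29 + 181 = 210, β' = 17 + 23 = 40.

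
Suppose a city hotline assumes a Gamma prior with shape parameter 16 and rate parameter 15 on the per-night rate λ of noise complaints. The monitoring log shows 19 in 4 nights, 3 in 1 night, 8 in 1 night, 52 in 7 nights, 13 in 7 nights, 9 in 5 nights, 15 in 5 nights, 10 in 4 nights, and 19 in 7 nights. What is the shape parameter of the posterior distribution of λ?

Total count: 19 + 3 + 8 + 52 + 13 + 9 + 15 + 10 + 19 = 148.
Total exposure: 4 + 1 + 1 + 7 + 7 + 5 + 5 + 4 + 7 = 41 nights.
Gamma(α, β) with Poisson data over total exposure Σt gives posterior Gamma(α+Σx, β+Σt) = Gamma(164, 56).

164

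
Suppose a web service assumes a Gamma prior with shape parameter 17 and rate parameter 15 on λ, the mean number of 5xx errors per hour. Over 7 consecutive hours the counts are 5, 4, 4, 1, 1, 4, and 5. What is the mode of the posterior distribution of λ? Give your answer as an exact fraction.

Total count: 5 + 4 + 4 + 1 + 1 + 4 + 5 = 24.
Total exposure: 7 hours.
The Gamma prior is conjugate for the Poisson rate, so λ | data ~ Gamma(17+24, 15+7) = Gamma(41, 22).
Posterior mode = (α'−1)/β' = 40/22 = 20/11.

20/11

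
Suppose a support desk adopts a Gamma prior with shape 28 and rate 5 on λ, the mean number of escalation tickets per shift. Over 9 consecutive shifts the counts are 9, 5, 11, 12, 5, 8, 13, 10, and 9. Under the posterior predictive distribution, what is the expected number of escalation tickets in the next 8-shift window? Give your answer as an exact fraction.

440/7

Total count: 9 + 5 + 11 + 12 + 5 + 8 + 13 + 10 + 9 = 82.
Total exposure: 9 shifts.
The Gamma prior is conjugate for the Poisson rate, so λ | data ~ Gamma(28+82, 5+9) = Gamma(110, 14).
Predictive mean over an 8-shift window = T·E[λ|data] = 8·110/14 = 440/7.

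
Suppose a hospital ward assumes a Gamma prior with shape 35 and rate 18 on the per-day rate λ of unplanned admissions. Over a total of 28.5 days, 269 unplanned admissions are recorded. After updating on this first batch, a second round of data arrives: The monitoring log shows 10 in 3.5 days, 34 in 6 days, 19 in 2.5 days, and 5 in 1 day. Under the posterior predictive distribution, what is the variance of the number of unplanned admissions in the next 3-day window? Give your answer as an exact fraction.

279000/14161

Total count 269 over total exposure 28.5 days.
After the first batch: Gamma(35 + 269, 18 + 28.5) = Gamma(304, 93/2).
Total count: 10 + 34 + 19 + 5 = 68.
Total exposure: 3.5 + 6 + 2.5 + 1 = 13 days.
After the second batch: Gamma(304 + 68, 93/2 + 13) = Gamma(372, 119/2).
The posterior predictive for a window of length T is Negative Binomial with variance T·α'·(β'+T)/β'² = 3·372·(125/2)/(14161/4) = 279000/14161.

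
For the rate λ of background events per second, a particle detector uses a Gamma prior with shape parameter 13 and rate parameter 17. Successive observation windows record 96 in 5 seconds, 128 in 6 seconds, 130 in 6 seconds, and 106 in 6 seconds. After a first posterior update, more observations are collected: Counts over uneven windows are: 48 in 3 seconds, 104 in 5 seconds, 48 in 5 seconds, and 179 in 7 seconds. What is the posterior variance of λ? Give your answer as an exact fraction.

Total count: 96 + 128 + 130 + 106 = 460.
Total exposure: 5 + 6 + 6 + 6 = 23 seconds.
After the first batch: Gamma(13 + 460, 17 + 23) = Gamma(473, 40).
Total count: 48 + 104 + 48 + 179 = 379.
Total exposure: 3 + 5 + 5 + 7 = 20 seconds.
After the second batch: Gamma(473 + 379, 40 + 20) = Gamma(852, 60).
Posterior variance = α'/β'² = 852/3600 = 71/300.

71/300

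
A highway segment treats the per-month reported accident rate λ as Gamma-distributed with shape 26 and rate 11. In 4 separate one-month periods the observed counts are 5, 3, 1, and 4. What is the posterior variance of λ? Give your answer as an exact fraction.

13/75

Total count: 5 + 3 + 1 + 4 = 13.
Total exposure: 4 months.
Posterior: α' = 26 + 13 = 39, β' = 11 + 4 = 15.
Posterior variance = α'/β'² = 39/225 = 13/75.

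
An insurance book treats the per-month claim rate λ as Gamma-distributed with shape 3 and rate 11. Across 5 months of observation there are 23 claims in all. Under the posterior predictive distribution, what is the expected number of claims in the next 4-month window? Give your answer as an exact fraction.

Total count 23 over total exposure 5 months.
Gamma(α, β) with Poisson data over total exposure Σt gives posterior Gamma(α+Σx, β+Σt) = Gamma(26, 16).
Predictive mean over a 4-month window = T·E[λ|data] = 4·26/16 = 13/2.

13/2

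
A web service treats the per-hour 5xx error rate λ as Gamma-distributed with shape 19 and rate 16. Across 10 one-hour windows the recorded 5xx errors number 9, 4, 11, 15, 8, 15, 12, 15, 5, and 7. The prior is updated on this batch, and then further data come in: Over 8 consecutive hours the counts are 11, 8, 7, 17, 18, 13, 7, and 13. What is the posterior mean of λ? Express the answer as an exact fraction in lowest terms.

107/17

Total count: 9 + 4 + 11 + 15 + 8 + 15 + 12 + 15 + 5 + 7 = 101.
Total exposure: 10 hours.
After the first batch: Gamma(19 + 101, 16 + 10) = Gamma(120, 26).
Total count: 11 + 8 + 7 + 17 + 18 + 13 + 7 + 13 = 94.
Total exposure: 8 hours.
After the second batch: Gamma(120 + 94, 26 + 8) = Gamma(214, 34).
Posterior mean = α'/β' = 214/34 = 107/17.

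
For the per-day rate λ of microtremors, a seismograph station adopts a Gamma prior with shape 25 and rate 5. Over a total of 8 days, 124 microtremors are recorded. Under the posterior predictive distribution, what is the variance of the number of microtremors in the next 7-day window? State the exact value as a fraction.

20860/169

Total count 124 over total exposure 8 days.
The Gamma prior is conjugate for the Poisson rate, so λ | data ~ Gamma(25+124, 5+8) = Gamma(149, 13).
The posterior predictive for a window of length T is Negative Binomial with variance T·α'·(β'+T)/β'² = 7·149·20/169 = 20860/169.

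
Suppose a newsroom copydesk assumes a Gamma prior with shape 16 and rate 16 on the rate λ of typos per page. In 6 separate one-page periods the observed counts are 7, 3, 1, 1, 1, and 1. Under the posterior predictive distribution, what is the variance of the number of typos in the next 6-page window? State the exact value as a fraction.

1260/121

Total count: 7 + 3 + 1 + 1 + 1 + 1 = 14.
Total exposure: 6 pages.
Conjugate update: add total count to the shape and total exposure to the rate, giving Gamma(30, 22).
The posterior predictive for a window of length T is Negative Binomial with variance T·α'·(β'+T)/β'² = 6·30·28/484 = 1260/121.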